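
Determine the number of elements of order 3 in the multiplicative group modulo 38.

2

φ(38) = φ(2)·φ(19) = 1·18 = 18 = 2 · 3^2.
(Z/38Z)^× is cyclic (|G| = 18); a cyclic group of order m has exactly φ(d) elements of each order d | m, and none otherwise.
3 | 18, and φ(3) = 3 − 1 = 2.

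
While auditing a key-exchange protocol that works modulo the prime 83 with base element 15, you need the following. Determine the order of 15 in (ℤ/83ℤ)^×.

82

ord(15) | φ(83) = 83 − 1 = 82 = 2 · 41.
Divisors of 82: 1, 2, 41, 82.
Compute 15^d (mod 83) for the divisors d until we hit 1:
15^1 ≡ 15
15^2 ≡ 59
15^41 ≡ 82
15^82 ≡ 1
Hence ord(15) = 82.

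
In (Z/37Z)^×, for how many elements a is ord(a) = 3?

2

φ(37) = 37 − 1 = 36 = 2^2 · 3^2.
(Z/37Z)^× is cyclic (|G| = 36); a cyclic group of order m has exactly φ(d) elements of each order d | m, and none otherwise.
3 | 36, and φ(3) = 3 − 1 = 2.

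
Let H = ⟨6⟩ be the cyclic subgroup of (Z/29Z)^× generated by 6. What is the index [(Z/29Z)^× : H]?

2

The order of 6 must divide φ(29) = 29 − 1 = 28 = 2^2 · 7.
Divisors of 28: 1, 2, 4, 7, 14, 28.
Check 6^d mod 29 for each divisor in increasing order:
6^1 ≡ 6
6^2 ≡ 7
6^4 ≡ 20
6^7 ≡ 28
6^14 ≡ 1
The order of 6 is 14, so the subgroup it generates has 14 elements.
Index = |(Z/29Z)^×| / |⟨6⟩| = 28 / 14 = 2.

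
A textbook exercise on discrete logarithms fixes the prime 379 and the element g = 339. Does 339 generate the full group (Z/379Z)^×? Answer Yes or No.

φ(379) = 379 − 1 = 378 = 2 · 3^3 · 7.
339 is a primitive root mod 379 iff 339^(φ(379)/q) ≢ 1 for every prime q | φ(379), i.e. q ∈ {2, 3, 7}.
339^189 ≡ 1 (mod 379)  [q = 2: ≡ 1 ✗]
339^126 ≡ 1 (mod 379)  [q = 3: ≡ 1 ✗]
339^54 ≡ 1 (mod 379)  [q = 7: ≡ 1 ✗]
339^189 ≡ 1 shows ord(339) | 189, strictly less than φ(379); not a primitive root.

No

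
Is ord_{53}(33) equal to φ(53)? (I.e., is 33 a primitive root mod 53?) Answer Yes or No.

Yes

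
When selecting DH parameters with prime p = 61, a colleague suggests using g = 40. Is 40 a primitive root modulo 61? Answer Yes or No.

No

φ(61) = 61 − 1 = 60 = 2^2 · 3 · 5.
An element g generates (Z/61Z)^× iff g^(60/q) ≢ 1 (mod 61) for each prime q ∈ {2, 3, 5}.
40^30 ≡ 60 (mod 61)  [q = 2: ≢ 1 ✓]
40^20 ≡ 47 (mod 61)  [q = 3: ≢ 1 ✓]
40^12 ≡ 1 (mod 61)  [q = 5: ≡ 1 ✗]
Since 40^12 ≡ 1, the order of 40 divides 12 < 60, so 40 is not a primitive root.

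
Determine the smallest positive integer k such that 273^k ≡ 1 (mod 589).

The order of 273 must divide φ(589) = φ(19·31) = (19−1)·(31−1) = 18·30 = 540 = 2^2 · 3^3 · 5.
Divisors of 540: 1, 2, 3, 4, 5, 6, 9, 10, 12, 15, 18, 20, 27, 30, 36, 45, 54, 60, 90, 108, 135, 180, 270, 540.
Test each divisor d:
273^1 ≡ 273 (mod 589)
273^2 ≡ 315 (mod 589)
273^3 ≡ 1 (mod 589) ✓
So ord_589(273) = 3.

3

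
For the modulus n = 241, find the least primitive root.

7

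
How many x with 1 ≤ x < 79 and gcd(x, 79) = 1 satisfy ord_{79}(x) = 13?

φ(79) = 79 − 1 = 78 = 2 · 3 · 13.
(Z/79Z)^× is cyclic (|G| = 78); a cyclic group of order m has exactly φ(d) elements of each order d | m, and none otherwise.
13 | 78, and φ(13) = 13 − 1 = 12.

12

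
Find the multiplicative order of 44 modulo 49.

21

The order of 44 must divide φ(49) = φ(7^2) = 7·(7−1) = 42 = 2 · 3 · 7.
Divisors of 42: 1, 2, 3, 6, 7, 14, 21, 42.
Evaluate successive powers at the divisors of 42:
44^1 ≡ 44
44^2 ≡ 25
44^3 ≡ 22
44^6 ≡ 43
44^7 ≡ 30
44^14 ≡ 18
44^21 ≡ 1
So ord_49(44) = 21.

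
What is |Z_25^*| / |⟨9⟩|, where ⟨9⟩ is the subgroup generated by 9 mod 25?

Since 9 ∈ (Z/25Z)^×, its order divides φ(25) = φ(5^2) = 5·(5−1) = 20 = 2^2 · 5.
Divisors of 20: 1, 2, 4, 5, 10, 20.
Evaluate successive powers at the divisors of 20:
9^1 ≡ 9 (mod 25)
9^2 ≡ 6 (mod 25)
9^4 ≡ 11 (mod 25)
9^5 ≡ 24 (mod 25)
9^10 ≡ 1 (mod 25) ✓
The order of 9 is 10, so the subgroup it generates has 10 elements.
Index = |(Z/25Z)^×| / |⟨9⟩| = 20 / 10 = 2.

2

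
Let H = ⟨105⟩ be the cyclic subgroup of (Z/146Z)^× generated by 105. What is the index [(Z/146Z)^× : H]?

8

ord(105) | φ(146) = φ(2)·φ(73) = 1·72 = 72 = 2^3 · 3^2.
Divisors of 72: 1, 2, 3, 4, 6, 8, 9, 12, 18, 24, 36, 72.
Evaluate successive powers at the divisors of 72:
105^1 ≡ 105
105^2 ≡ 75
105^3 ≡ 137
105^4 ≡ 77
105^6 ≡ 81
105^8 ≡ 89
105^9 ≡ 1
Thus |⟨105⟩| = ord(105) = 9.
The index is φ(146) / ord(105) = 72 / 9 = 8.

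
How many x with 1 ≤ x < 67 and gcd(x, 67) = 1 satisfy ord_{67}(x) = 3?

φ(67) = 67 − 1 = 66 = 2 · 3 · 11.
(Z/67Z)^× is cyclic (|G| = 66); a cyclic group of order m has exactly φ(d) elements of each order d | m, and none otherwise.
3 | 66, and φ(3) = 3 − 1 = 2.

2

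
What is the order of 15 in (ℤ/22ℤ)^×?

Since 15 ∈ (Z/22Z)^×, its order divides φ(22) = φ(2)·φ(11) = 1·10 = 10 = 2 · 5.
Divisors of 10: 1, 2, 5, 10.
Compute 15^d (mod 22) for the divisors d until we hit 1:
15^1 ≡ 15
15^2 ≡ 5
15^5 ≡ 1
The smallest such exponent is 5, so the order of 15 is 5.

5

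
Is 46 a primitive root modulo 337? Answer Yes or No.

Yes

φ(337) = 337 − 1 = 336 = 2^4 · 3 · 7.
46 is a primitive root mod 337 iff 46^(φ(337)/q) ≢ 1 for every prime q | φ(337), i.e. q ∈ {2, 3, 7}.
46^168 ≡ 336 (mod 337)  [q = 2: ≢ 1 ✓]
46^112 ≡ 208 (mod 337)  [q = 3: ≢ 1 ✓]
46^48 ≡ 175 (mod 337)  [q = 7: ≢ 1 ✓]
Every test exponent gives a nontrivial residue, hence 46 generates the full group.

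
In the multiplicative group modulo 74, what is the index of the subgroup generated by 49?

By Lagrange's theorem, ord_74(49) divides φ(74) = φ(2)·φ(37) = 1·36 = 36 = 2^2 · 3^2.
Divisors of 36: 1, 2, 3, 4, 6, 9, 12, 18, 36.
Check 49^d mod 74 for each divisor in increasing order:
49^1 ≡ 49 (mod 74)
49^2 ≡ 33 (mod 74)
49^3 ≡ 63 (mod 74)
49^4 ≡ 53 (mod 74)
49^6 ≡ 47 (mod 74)
49^9 ≡ 1 (mod 74) ✓
The order of 49 is 9, so the subgroup it generates has 9 elements.
[(Z/74Z)^× : ⟨49⟩] = 36/9 = 4.

4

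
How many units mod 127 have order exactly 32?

0

φ(127) = 127 − 1 = 126 = 2 · 3^2 · 7.
In a cyclic group of order 126, there are φ(d) elements of order d for each divisor d of 126, and zero for non-divisors.
Since 32 ∤ 126, the count is 0.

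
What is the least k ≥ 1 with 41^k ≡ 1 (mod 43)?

7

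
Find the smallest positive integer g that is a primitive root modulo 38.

3

φ(38) = φ(2)·φ(19) = 1·18 = 18 = 2 · 3^2.
Test candidates g = 2, 3, … against the prime factors q ∈ {2, 3} of φ(38): g is a generator iff g^(18/q) ≢ 1 for every such q.
g = 2: gcd(2, 38) = 2 > 1, not a unit — skip.
g = 3: 3^9 ≡ 37; 3^6 ≡ 7 — none is 1, so 3 is a primitive root.
The smallest primitive root modulo 38 is 3.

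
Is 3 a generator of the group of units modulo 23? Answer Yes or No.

No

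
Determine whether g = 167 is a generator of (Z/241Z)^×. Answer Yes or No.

φ(241) = 241 − 1 = 240 = 2^4 · 3 · 5.
Test 167^(240/q) mod 241 for each prime factor q of 240:
167^120 ≡ 240 (mod 241)  [q = 2: ≢ 1 ✓]
167^80 ≡ 225 (mod 241)  [q = 3: ≢ 1 ✓]
167^48 ≡ 205 (mod 241)  [q = 5: ≢ 1 ✓]
None equal 1, so ord_241(167) = 240: 167 is a primitive root.

Yes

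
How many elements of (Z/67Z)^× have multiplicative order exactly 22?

10

φ(67) = 67 − 1 = 66 = 2 · 3 · 11.
In a cyclic group of order 66, there are φ(d) elements of order d for each divisor d of 66, and zero for non-divisors.
22 = 2 · 11 divides 66, and φ(22) = 10.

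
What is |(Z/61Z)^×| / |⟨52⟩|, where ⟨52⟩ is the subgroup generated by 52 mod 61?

6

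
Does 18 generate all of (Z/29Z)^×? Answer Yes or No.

φ(29) = 29 − 1 = 28 = 2^2 · 7.
Test 18^(28/q) mod 29 for each prime factor q of 28:
18^14 ≡ 28 (mod 29)  [q = 2: ≢ 1 ✓]
18^4 ≡ 25 (mod 29)  [q = 7: ≢ 1 ✓]
None equal 1, so ord_29(18) = 28: 18 is a primitive root.

Yes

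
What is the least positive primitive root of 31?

φ(31) = 31 − 1 = 30 = 2 · 3 · 5.
g is a primitive root iff g^(30/q) ≢ 1 (mod 31) for each prime q ∈ {2, 3, 5}.
g = 2: 2^15 ≡ 1 — hits 1, so not a primitive root.
g = 3: 3^15 ≡ 30; 3^10 ≡ 25; 3^6 ≡ 16 — none is 1, so 3 is a primitive root.
The smallest primitive root modulo 31 is 3.

3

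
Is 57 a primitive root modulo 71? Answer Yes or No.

φ(71) = 71 − 1 = 70 = 2 · 5 · 7.
It suffices to check that the order of 57 is not a proper divisor of 70: compute 57^(70/q) for q ∈ {2, 5, 7}.
57^35 ≡ 1 (mod 71)  [q = 2: ≡ 1 ✗]
57^14 ≡ 5 (mod 71)  [q = 5: ≢ 1 ✓]
57^10 ≡ 1 (mod 71)  [q = 7: ≡ 1 ✗]
Since 57^35 ≡ 1, the order of 57 divides 35 < 70, so 57 is not a primitive root.

No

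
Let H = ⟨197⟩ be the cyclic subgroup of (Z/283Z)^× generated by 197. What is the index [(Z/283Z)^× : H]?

3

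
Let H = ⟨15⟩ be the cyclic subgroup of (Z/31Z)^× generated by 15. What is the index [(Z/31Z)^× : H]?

3

The order of 15 must divide φ(31) = 31 − 1 = 30 = 2 · 3 · 5.
Divisors of 30: 1, 2, 3, 5, 6, 10, 15, 30.
Evaluate successive powers at the divisors of 30:
15^1 ≡ 15 (mod 31)
15^2 ≡ 8 (mod 31)
15^3 ≡ 27 (mod 31)
15^5 ≡ 30 (mod 31)
15^6 ≡ 16 (mod 31)
15^10 ≡ 1 (mod 31) ✓
Thus |⟨15⟩| = ord(15) = 10.
The index is φ(31) / ord(15) = 30 / 10 = 3.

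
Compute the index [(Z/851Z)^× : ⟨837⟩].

6

Since 837 ∈ (Z/851Z)^×, its order divides φ(851) = φ(23·37) = (23−1)·(37−1) = 22·36 = 792 = 2^3 · 3^2 · 11.
Divisors of 792: 1, 2, 3, 4, 6, 8, 9, 11, 12, 18, 22, 24, 33, 36, 44, 66, 72, 88, 99, 132, 198, 264, 396, 792.
Check 837^d mod 851 for each divisor in increasing order:
837^1 ≡ 837 (mod 851)
837^2 ≡ 196 (mod 851)
837^3 ≡ 660 (mod 851)
837^4 ≡ 121 (mod 851)
837^6 ≡ 739 (mod 851)
837^8 ≡ 174 (mod 851)
837^9 ≡ 117 (mod 851)
837^11 ≡ 806 (mod 851)
837^12 ≡ 630 (mod 851)
837^18 ≡ 73 (mod 851)
837^22 ≡ 323 (mod 851)
837^24 ≡ 334 (mod 851)
837^33 ≡ 783 (mod 851)
837^36 ≡ 223 (mod 851)
837^44 ≡ 507 (mod 851)
837^66 ≡ 369 (mod 851)
837^72 ≡ 371 (mod 851)
837^88 ≡ 47 (mod 851)
837^99 ≡ 438 (mod 851)
837^132 ≡ 1 (mod 851) ✓
The order of 837 is 132, so the subgroup it generates has 132 elements.
Index = |(Z/851Z)^×| / |⟨837⟩| = 792 / 132 = 6.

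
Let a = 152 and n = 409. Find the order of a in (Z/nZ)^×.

136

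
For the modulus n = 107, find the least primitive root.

2

φ(107) = 107 − 1 = 106 = 2 · 53.
g is a primitive root iff g^(106/q) ≢ 1 (mod 107) for each prime q ∈ {2, 53}.
g = 2: 2^53 ≡ 106; 2^2 ≡ 4 — none is 1, so 2 is a primitive root.
The smallest primitive root modulo 107 is 2.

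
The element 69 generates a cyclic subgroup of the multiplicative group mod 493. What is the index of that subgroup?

ord(69) | φ(493) = φ(17·29) = (17−1)·(29−1) = 16·28 = 448 = 2^6 · 7.
Divisors of 448: 1, 2, 4, 7, 8, 14, 16, 28, 32, 56, 64, 112, 224, 448.
Evaluate successive powers at the divisors of 448:
69^1 ≡ 69 (mod 493)
69^2 ≡ 324 (mod 493)
69^4 ≡ 460 (mod 493)
69^7 ≡ 273 (mod 493)
69^8 ≡ 103 (mod 493)
69^14 ≡ 86 (mod 493)
69^16 ≡ 256 (mod 493)
69^28 ≡ 1 (mod 493) ✓
So ord_493(69) = 28, hence |⟨69⟩| = 28.
[(Z/493Z)^× : ⟨69⟩] = 448/28 = 16.

16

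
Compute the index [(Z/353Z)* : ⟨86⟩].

2

The order of 86 must divide φ(353) = 353 − 1 = 352 = 2^5 · 11.
Divisors of 352: 1, 2, 4, 8, 11, 16, 22, 32, 44, 88, 176, 352.
Check 86^d mod 353 for each divisor in increasing order:
86^1 ≡ 86 (mod 353)
86^2 ≡ 336 (mod 353)
86^4 ≡ 289 (mod 353)
86^8 ≡ 213 (mod 353)
86^11 ≡ 293 (mod 353)
86^16 ≡ 185 (mod 353)
86^22 ≡ 70 (mod 353)
86^32 ≡ 337 (mod 353)
86^44 ≡ 311 (mod 353)
86^88 ≡ 352 (mod 353)
86^176 ≡ 1 (mod 353) ✓
The order of 86 is 176, so the subgroup it generates has 176 elements.
Index = |(Z/353Z)^×| / |⟨86⟩| = 352 / 176 = 2.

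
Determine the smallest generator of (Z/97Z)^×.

5

φ(97) = 97 − 1 = 96 = 2^5 · 3.
g is a primitive root iff g^(96/q) ≢ 1 (mod 97) for each prime q ∈ {2, 3}.
g = 2: 2^48 ≡ 1 — hits 1, so not a primitive root.
g = 3: 3^48 ≡ 1 — hits 1, so not a primitive root.
g = 4: 4^48 ≡ 1 — hits 1, so not a primitive root.
g = 5: 5^48 ≡ 96; 5^32 ≡ 35 — none is 1, so 5 is a primitive root.
So 5 is the smallest generator of (Z/97Z)^×.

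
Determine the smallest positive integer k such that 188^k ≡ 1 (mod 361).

171

By Lagrange's theorem, ord_361(188) divides φ(361) = φ(19^2) = 19·(19−1) = 342 = 2 · 3^2 · 19.
Divisors of 342: 1, 2, 3, 6, 9, 18, 19, 38, 57, 114, 171, 342.
Evaluate successive powers at the divisors of 342:
188^1 ≡ 188 (mod 361)
188^2 ≡ 327 (mod 361)
188^3 ≡ 106 (mod 361)
188^6 ≡ 45 (mod 361)
188^9 ≡ 77 (mod 361)
188^18 ≡ 153 (mod 361)
188^19 ≡ 245 (mod 361)
188^38 ≡ 99 (mod 361)
188^57 ≡ 68 (mod 361)
188^114 ≡ 292 (mod 361)
188^171 ≡ 1 (mod 361) ✓
So ord_361(188) = 171.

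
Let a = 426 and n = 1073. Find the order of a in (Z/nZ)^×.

252

Since 426 ∈ (Z/1073Z)^×, its order divides φ(1073) = φ(29·37) = (29−1)·(37−1) = 28·36 = 1008 = 2^4 · 3^2 · 7.
Divisors of 1008: 1, 2, 3, 4, 6, 7, 8, 9, 12, 14, 16, 18, 21, 24, 28, 36, 42, 48, 56, 63, 72, 84, 112, 126, 144, 168, 252, 336, 504, 1008.
Compute 426^d (mod 1073) for the divisors d until we hit 1:
426^1 ≡ 426 (mod 1073)
426^2 ≡ 139 (mod 1073)
426^3 ≡ 199 (mod 1073)
426^4 ≡ 7 (mod 1073)
426^6 ≡ 973 (mod 1073)
426^7 ≡ 320 (mod 1073)
426^8 ≡ 49 (mod 1073)
426^9 ≡ 487 (mod 1073)
426^12 ≡ 343 (mod 1073)
426^14 ≡ 465 (mod 1073)
426^16 ≡ 255 (mod 1073)
426^18 ≡ 36 (mod 1073)
426^21 ≡ 726 (mod 1073)
426^24 ≡ 692 (mod 1073)
426^28 ≡ 552 (mod 1073)
426^36 ≡ 223 (mod 1073)
426^42 ≡ 233 (mod 1073)
426^48 ≡ 306 (mod 1073)
426^56 ≡ 1045 (mod 1073)
426^63 ≡ 697 (mod 1073)
426^72 ≡ 371 (mod 1073)
426^84 ≡ 639 (mod 1073)
426^112 ≡ 784 (mod 1073)
426^126 ≡ 813 (mod 1073)
426^144 ≡ 297 (mod 1073)
426^168 ≡ 581 (mod 1073)
426^252 ≡ 1 (mod 1073) ✓
Therefore the multiplicative order of 426 modulo 1073 is 252.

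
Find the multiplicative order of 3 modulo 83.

41

ord(3) | φ(83) = 83 − 1 = 82 = 2 · 41.
Divisors of 82: 1, 2, 41, 82.
Compute 3^d (mod 83) for the divisors d until we hit 1:
3^1 ≡ 3 (mod 83)
3^2 ≡ 9 (mod 83)
3^41 ≡ 1 (mod 83) ✓
Therefore the multiplicative order of 3 modulo 83 is 41.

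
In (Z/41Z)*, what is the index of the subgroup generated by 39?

2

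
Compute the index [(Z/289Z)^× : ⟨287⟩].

Since 287 ∈ (Z/289Z)^×, its order divides φ(289) = φ(17^2) = 17·(17−1) = 272 = 2^4 · 17.
Divisors of 272: 1, 2, 4, 8, 16, 17, 34, 68, 136, 272.
Check 287^d mod 289 for each divisor in increasing order:
287^1 ≡ 287
287^2 ≡ 4
287^4 ≡ 16
287^8 ≡ 256
287^16 ≡ 222
287^17 ≡ 134
287^34 ≡ 38
287^68 ≡ 288
287^136 ≡ 1
The order of 287 is 136, so the subgroup it generates has 136 elements.
[(Z/289Z)^× : ⟨287⟩] = 272/136 = 2.

2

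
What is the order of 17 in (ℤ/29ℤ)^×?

4

The order of 17 must divide φ(29) = 29 − 1 = 28 = 2^2 · 7.
Divisors of 28: 1, 2, 4, 7, 14, 28.
Test each divisor d:
17^1 ≡ 17 (mod 29)
17^2 ≡ 28 (mod 29)
17^4 ≡ 1 (mod 29) ✓
The smallest such exponent is 4, so the order of 17 is 4.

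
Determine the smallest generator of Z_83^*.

2

φ(83) = 83 − 1 = 82 = 2 · 41.
g is a primitive root iff g^(82/q) ≢ 1 (mod 83) for each prime q ∈ {2, 41}.
g = 2: 2^41 ≡ 82; 2^2 ≡ 4 — none is 1, so 2 is a primitive root.
Hence the least primitive root of 83 is 2.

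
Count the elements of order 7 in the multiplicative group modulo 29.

φ(29) = 29 − 1 = 28 = 2^2 · 7.
In a cyclic group of order 28, there are φ(d) elements of order d for each divisor d of 28, and zero for non-divisors.
7 | 28, and φ(7) = 7 − 1 = 6.

6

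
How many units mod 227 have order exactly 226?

112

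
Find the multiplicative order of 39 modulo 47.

46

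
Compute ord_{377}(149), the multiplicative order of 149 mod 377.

Since 149 ∈ (Z/377Z)^×, its order divides φ(377) = φ(13·29) = (13−1)·(29−1) = 12·28 = 336 = 2^4 · 3 · 7.
Divisors of 336: 1, 2, 3, 4, 6, 7, 8, 12, 14, 16, 21, 24, 28, 42, 48, 56, 84, 112, 168, 336.
Check 149^d mod 377 for each divisor in increasing order:
149^1 ≡ 149 (mod 377)
149^2 ≡ 335 (mod 377)
149^3 ≡ 151 (mod 377)
149^4 ≡ 256 (mod 377)
149^6 ≡ 181 (mod 377)
149^7 ≡ 202 (mod 377)
149^8 ≡ 315 (mod 377)
149^12 ≡ 339 (mod 377)
149^14 ≡ 88 (mod 377)
149^16 ≡ 74 (mod 377)
149^21 ≡ 57 (mod 377)
149^24 ≡ 313 (mod 377)
149^28 ≡ 204 (mod 377)
149^42 ≡ 233 (mod 377)
149^48 ≡ 326 (mod 377)
149^56 ≡ 146 (mod 377)
149^84 ≡ 1 (mod 377) ✓
The smallest such exponent is 84, so the order of 149 is 84.

84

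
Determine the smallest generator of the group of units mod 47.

5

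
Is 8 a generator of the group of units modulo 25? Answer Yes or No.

φ(25) = φ(5^2) = 5·(5−1) = 20 = 2^2 · 5.
8 is a primitive root mod 25 iff 8^(φ(25)/q) ≢ 1 for every prime q | φ(25), i.e. q ∈ {2, 5}.
8^10 ≡ 24 (mod 25)  [q = 2: ≢ 1 ✓]
8^4 ≡ 21 (mod 25)  [q = 5: ≢ 1 ✓]
Every test exponent gives a nontrivial residue, hence 8 generates the full group.

Yes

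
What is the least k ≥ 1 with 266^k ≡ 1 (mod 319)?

By Lagrange's theorem, ord_319(266) divides φ(319) = φ(11·29) = (11−1)·(29−1) = 10·28 = 280 = 2^3 · 5 · 7.
Divisors of 280: 1, 2, 4, 5, 7, 8, 10, 14, 20, 28, 35, 40, 56, 70, 140, 280.
Test each divisor d:
266^1 ≡ 266 (mod 319)
266^2 ≡ 257 (mod 319)
266^4 ≡ 16 (mod 319)
266^5 ≡ 109 (mod 319)
266^7 ≡ 260 (mod 319)
266^8 ≡ 256 (mod 319)
266^10 ≡ 78 (mod 319)
266^14 ≡ 291 (mod 319)
266^20 ≡ 23 (mod 319)
266^28 ≡ 146 (mod 319)
266^35 ≡ 318 (mod 319)
266^40 ≡ 210 (mod 319)
266^56 ≡ 262 (mod 319)
266^70 ≡ 1 (mod 319) ✓
Therefore the multiplicative order of 266 modulo 319 is 70.

70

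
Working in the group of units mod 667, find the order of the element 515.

154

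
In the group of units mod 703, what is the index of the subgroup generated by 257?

The order of 257 must divide φ(703) = φ(19·37) = (19−1)·(37−1) = 18·36 = 648 = 2^3 · 3^4.
Divisors of 648: 1, 2, 3, 4, 6, 8, 9, 12, 18, 24, 27, 36, 54, 72, 81, 108, 162, 216, 324, 648.
Test each divisor d:
257^1 ≡ 257
257^2 ≡ 670
257^3 ≡ 658
257^4 ≡ 386
257^6 ≡ 619
257^8 ≡ 663
257^9 ≡ 265
257^12 ≡ 26
257^18 ≡ 628
257^24 ≡ 676
257^27 ≡ 512
257^36 ≡ 1
So ord_703(257) = 36, hence |⟨257⟩| = 36.
[(Z/703Z)^× : ⟨257⟩] = 648/36 = 18.

18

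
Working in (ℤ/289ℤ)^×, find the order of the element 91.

272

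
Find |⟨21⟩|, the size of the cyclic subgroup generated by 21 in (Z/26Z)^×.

Since 21 ∈ (Z/26Z)^×, its order divides φ(26) = φ(2)·φ(13) = 1·12 = 12 = 2^2 · 3.
Divisors of 12: 1, 2, 3, 4, 6, 12.
Test each divisor d:
21^1 ≡ 21 (mod 26)
21^2 ≡ 25 (mod 26)
21^3 ≡ 5 (mod 26)
21^4 ≡ 1 (mod 26) ✓
So ord_26(21) = 4.

4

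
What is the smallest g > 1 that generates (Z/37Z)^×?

φ(37) = 37 − 1 = 36 = 2^2 · 3^2.
g is a primitive root iff g^(36/q) ≢ 1 (mod 37) for each prime q ∈ {2, 3}.
g = 2: 2^18 ≡ 36; 2^12 ≡ 26 — none is 1, so 2 is a primitive root.
So 2 is the smallest generator of (Z/37Z)^×.

2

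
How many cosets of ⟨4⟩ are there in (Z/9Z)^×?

2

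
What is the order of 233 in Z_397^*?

The order of 233 must divide φ(397) = 397 − 1 = 396 = 2^2 · 3^2 · 11.
Divisors of 396: 1, 2, 3, 4, 6, 9, 11, 12, 18, 22, 33, 36, 44, 66, 99, 132, 198, 396.
Check 233^d mod 397 for each divisor in increasing order:
233^1 ≡ 233 (mod 397)
233^2 ≡ 297 (mod 397)
233^3 ≡ 123 (mod 397)
233^4 ≡ 75 (mod 397)
233^6 ≡ 43 (mod 397)
233^9 ≡ 128 (mod 397)
233^11 ≡ 301 (mod 397)
233^12 ≡ 261 (mod 397)
233^18 ≡ 107 (mod 397)
233^22 ≡ 85 (mod 397)
233^33 ≡ 177 (mod 397)
233^36 ≡ 333 (mod 397)
233^44 ≡ 79 (mod 397)
233^66 ≡ 363 (mod 397)
233^99 ≡ 334 (mod 397)
233^132 ≡ 362 (mod 397)
233^198 ≡ 396 (mod 397)
233^396 ≡ 1 (mod 397) ✓
Therefore the multiplicative order of 233 modulo 397 is 396.

396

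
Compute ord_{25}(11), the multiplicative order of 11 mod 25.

5

Since 11 ∈ (Z/25Z)^×, its order divides φ(25) = φ(5^2) = 5·(5−1) = 20 = 2^2 · 5.
Divisors of 20: 1, 2, 4, 5, 10, 20.
Test each divisor d:
11^1 ≡ 11
11^2 ≡ 21
11^4 ≡ 16
11^5 ≡ 1
Hence ord(11) = 5.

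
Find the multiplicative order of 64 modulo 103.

17

Since 64 ∈ (Z/103Z)^×, its order divides φ(103) = 103 − 1 = 102 = 2 · 3 · 17.
Divisors of 102: 1, 2, 3, 6, 17, 34, 51, 102.
Evaluate successive powers at the divisors of 102:
64^1 ≡ 64
64^2 ≡ 79
64^3 ≡ 9
64^6 ≡ 81
64^17 ≡ 1
The smallest such exponent is 17, so the order of 64 is 17.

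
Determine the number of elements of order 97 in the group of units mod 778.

96

φ(778) = φ(2)·φ(389) = 1·388 = 388 = 2^2 · 97.
Since (Z/778Z)^× is cyclic of order 388, the number of elements of order d is φ(d) when d | 388 and 0 otherwise.
97 | 388, and φ(97) = 97 − 1 = 96.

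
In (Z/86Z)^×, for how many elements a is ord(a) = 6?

2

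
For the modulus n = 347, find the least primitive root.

2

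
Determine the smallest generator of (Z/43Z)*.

φ(43) = 43 − 1 = 42 = 2 · 3 · 7.
g is a primitive root iff g^(42/q) ≢ 1 (mod 43) for each prime q ∈ {2, 3, 7}.
g = 2: 2^21 ≡ 42; 2^14 ≡ 1 — hits 1, so not a primitive root.
g = 3: 3^21 ≡ 42; 3^14 ≡ 36; 3^6 ≡ 41 — none is 1, so 3 is a primitive root.
The smallest primitive root modulo 43 is 3.

3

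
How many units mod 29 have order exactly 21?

0

φ(29) = 29 − 1 = 28 = 2^2 · 7.
Since (Z/29Z)^× is cyclic of order 28, the number of elements of order d is φ(d) when d | 28 and 0 otherwise.
Here 28 is not a multiple of 21, so there are no elements of order 21.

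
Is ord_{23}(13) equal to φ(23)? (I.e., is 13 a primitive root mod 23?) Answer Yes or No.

No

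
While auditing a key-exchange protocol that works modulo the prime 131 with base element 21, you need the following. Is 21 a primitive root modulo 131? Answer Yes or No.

No

φ(131) = 131 − 1 = 130 = 2 · 5 · 13.
It suffices to check that the order of 21 is not a proper divisor of 130: compute 21^(130/q) for q ∈ {2, 5, 13}.
21^65 ≡ 1 (mod 131)  [q = 2: ≡ 1 ✗]
21^26 ≡ 61 (mod 131)  [q = 5: ≢ 1 ✓]
21^10 ≡ 60 (mod 131)  [q = 13: ≢ 1 ✓]
21^65 ≡ 1 shows ord(21) | 65, strictly less than φ(131); not a primitive root.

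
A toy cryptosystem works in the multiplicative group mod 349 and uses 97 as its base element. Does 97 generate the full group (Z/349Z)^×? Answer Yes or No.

Yes

φ(349) = 349 − 1 = 348 = 2^2 · 3 · 29.
It suffices to check that the order of 97 is not a proper divisor of 348: compute 97^(348/q) for q ∈ {2, 3, 29}.
97^174 ≡ 348 (mod 349)  [q = 2: ≢ 1 ✓]
97^116 ≡ 226 (mod 349)  [q = 3: ≢ 1 ✓]
97^12 ≡ 210 (mod 349)  [q = 29: ≢ 1 ✓]
None equal 1, so ord_349(97) = 348: 97 is a primitive root.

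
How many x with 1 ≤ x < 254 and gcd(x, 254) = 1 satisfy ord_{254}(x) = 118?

φ(254) = φ(2)·φ(127) = 1·126 = 126 = 2 · 3^2 · 7.
(Z/254Z)^× is cyclic (|G| = 126); a cyclic group of order m has exactly φ(d) elements of each order d | m, and none otherwise.
118 does not divide 126, so no element of (Z/254Z)^× has order 118.

0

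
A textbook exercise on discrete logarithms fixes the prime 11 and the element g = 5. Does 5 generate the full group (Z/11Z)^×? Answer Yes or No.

No

φ(11) = 11 − 1 = 10 = 2 · 5.
5 is a primitive root mod 11 iff 5^(φ(11)/q) ≢ 1 for every prime q | φ(11), i.e. q ∈ {2, 5}.
5^5 ≡ 1 (mod 11)  [q = 2: ≡ 1 ✗]
5^2 ≡ 3 (mod 11)  [q = 5: ≢ 1 ✓]
Since 5^5 ≡ 1, the order of 5 divides 5 < 10, so 5 is not a primitive root.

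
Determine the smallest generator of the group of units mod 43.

3

φ(43) = 43 − 1 = 42 = 2 · 3 · 7.
g is a primitive root iff g^(42/q) ≢ 1 (mod 43) for each prime q ∈ {2, 3, 7}.
g = 2: 2^21 ≡ 42; 2^14 ≡ 1 — hits 1, so not a primitive root.
g = 3: 3^21 ≡ 42; 3^14 ≡ 36; 3^6 ≡ 41 — none is 1, so 3 is a primitive root.
Hence the least primitive root of 43 is 3.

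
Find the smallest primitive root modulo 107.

φ(107) = 107 − 1 = 106 = 2 · 53.
Test candidates g = 2, 3, … against the prime factors q ∈ {2, 53} of φ(107): g is a generator iff g^(106/q) ≢ 1 for every such q.
g = 2: 2^53 ≡ 106; 2^2 ≡ 4 — none is 1, so 2 is a primitive root.
So 2 is the smallest generator of (Z/107Z)^×.

2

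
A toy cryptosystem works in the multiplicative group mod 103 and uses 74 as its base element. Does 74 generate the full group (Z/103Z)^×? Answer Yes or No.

Yes

φ(103) = 103 − 1 = 102 = 2 · 3 · 17.
An element g generates (Z/103Z)^× iff g^(102/q) ≢ 1 (mod 103) for each prime q ∈ {2, 3, 17}.
74^51 ≡ 102 (mod 103)  [q = 2: ≢ 1 ✓]
74^34 ≡ 46 (mod 103)  [q = 3: ≢ 1 ✓]
74^6 ≡ 72 (mod 103)  [q = 17: ≢ 1 ✓]
None equal 1, so ord_103(74) = 102: 74 is a primitive root.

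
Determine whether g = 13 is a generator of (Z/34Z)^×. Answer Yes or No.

φ(34) = φ(2)·φ(17) = 1·16 = 16 = 2^4.
An element g generates (Z/34Z)^× iff g^(16/q) ≢ 1 (mod 34) for each prime q ∈ {2}.
13^8 ≡ 1 (mod 34)  [q = 2: ≡ 1 ✗]
The check at q = 2 fails, so 13 generates a proper subgroup.

No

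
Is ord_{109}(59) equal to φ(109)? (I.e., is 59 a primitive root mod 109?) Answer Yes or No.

Yes

φ(109) = 109 − 1 = 108 = 2^2 · 3^3.
Test 59^(108/q) mod 109 for each prime factor q of 108:
59^54 ≡ 108 (mod 109)  [q = 2: ≢ 1 ✓]
59^36 ≡ 45 (mod 109)  [q = 3: ≢ 1 ✓]
Every test exponent gives a nontrivial residue, hence 59 generates the full group.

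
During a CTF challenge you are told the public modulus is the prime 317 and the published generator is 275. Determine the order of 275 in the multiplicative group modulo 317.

158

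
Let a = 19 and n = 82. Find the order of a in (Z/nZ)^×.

40

ord(19) | φ(82) = φ(2)·φ(41) = 1·40 = 40 = 2^3 · 5.
Divisors of 40: 1, 2, 4, 5, 8, 10, 20, 40.
Test each divisor d:
19^1 ≡ 19 (mod 82)
19^2 ≡ 33 (mod 82)
19^4 ≡ 23 (mod 82)
19^5 ≡ 27 (mod 82)
19^8 ≡ 37 (mod 82)
19^10 ≡ 73 (mod 82)
19^20 ≡ 81 (mod 82)
19^40 ≡ 1 (mod 82) ✓
So ord_82(19) = 40.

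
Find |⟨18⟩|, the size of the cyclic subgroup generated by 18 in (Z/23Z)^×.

11

By Lagrange's theorem, ord_23(18) divides φ(23) = 23 − 1 = 22 = 2 · 11.
Divisors of 22: 1, 2, 11, 22.
Compute 18^d (mod 23) for the divisors d until we hit 1:
18^1 ≡ 18 (mod 23)
18^2 ≡ 2 (mod 23)
18^11 ≡ 1 (mod 23) ✓
Hence ord(18) = 11.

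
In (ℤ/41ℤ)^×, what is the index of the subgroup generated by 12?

1

By Lagrange's theorem, ord_41(12) divides φ(41) = 41 − 1 = 40 = 2^3 · 5.
Divisors of 40: 1, 2, 4, 5, 8, 10, 20, 40.
Evaluate successive powers at the divisors of 40:
12^1 ≡ 12
12^2 ≡ 21
12^4 ≡ 31
12^5 ≡ 3
12^8 ≡ 18
12^10 ≡ 9
12^20 ≡ 40
12^40 ≡ 1
Thus |⟨12⟩| = ord(12) = 40.
Index = |(Z/41Z)^×| / |⟨12⟩| = 40 / 40 = 1.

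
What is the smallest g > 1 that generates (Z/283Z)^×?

3

φ(283) = 283 − 1 = 282 = 2 · 3 · 47.
g is a primitive root iff g^(282/q) ≢ 1 (mod 283) for each prime q ∈ {2, 3, 47}.
g = 2: 2^141 ≡ 282; 2^94 ≡ 1 — hits 1, so not a primitive root.
g = 3: 3^141 ≡ 282; 3^94 ≡ 238; 3^6 ≡ 163 — none is 1, so 3 is a primitive root.
So 3 is the smallest generator of (Z/283Z)^×.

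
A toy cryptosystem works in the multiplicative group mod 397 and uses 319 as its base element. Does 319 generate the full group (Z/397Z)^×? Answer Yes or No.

φ(397) = 397 − 1 = 396 = 2^2 · 3^2 · 11.
319 is a primitive root mod 397 iff 319^(φ(397)/q) ≢ 1 for every prime q | φ(397), i.e. q ∈ {2, 3, 11}.
319^198 ≡ 1 (mod 397)  [q = 2: ≡ 1 ✗]
319^132 ≡ 362 (mod 397)  [q = 3: ≢ 1 ✓]
319^36 ≡ 31 (mod 397)  [q = 11: ≢ 1 ✓]
319^198 ≡ 1 shows ord(319) | 198, strictly less than φ(397); not a primitive root.

No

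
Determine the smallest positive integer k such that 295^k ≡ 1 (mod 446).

111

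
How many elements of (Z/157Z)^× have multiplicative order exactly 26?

12

φ(157) = 157 − 1 = 156 = 2^2 · 3 · 13.
(Z/157Z)^× is cyclic (|G| = 156); a cyclic group of order m has exactly φ(d) elements of each order d | m, and none otherwise.
26 = 2 · 13 divides 156, and φ(26) = 12.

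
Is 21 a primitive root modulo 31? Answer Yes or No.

Yes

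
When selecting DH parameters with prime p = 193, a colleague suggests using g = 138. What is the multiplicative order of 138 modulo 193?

By Lagrange's theorem, ord_193(138) divides φ(193) = 193 − 1 = 192 = 2^6 · 3.
Divisors of 192: 1, 2, 3, 4, 6, 8, 12, 16, 24, 32, 48, 64, 96, 192.
Check 138^d mod 193 for each divisor in increasing order:
138^1 ≡ 138
138^2 ≡ 130
138^3 ≡ 184
138^4 ≡ 109
138^6 ≡ 81
138^8 ≡ 108
138^12 ≡ 192
138^16 ≡ 84
138^24 ≡ 1
So ord_193(138) = 24.

24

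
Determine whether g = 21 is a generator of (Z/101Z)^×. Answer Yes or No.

No

φ(101) = 101 − 1 = 100 = 2^2 · 5^2.
Test 21^(100/q) mod 101 for each prime factor q of 100:
21^50 ≡ 1 (mod 101)  [q = 2: ≡ 1 ✗]
21^20 ≡ 87 (mod 101)  [q = 5: ≢ 1 ✓]
21^50 ≡ 1 shows ord(21) | 50, strictly less than φ(101); not a primitive root.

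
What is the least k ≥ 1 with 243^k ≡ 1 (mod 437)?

198

The order of 243 must divide φ(437) = φ(19·23) = (19−1)·(23−1) = 18·22 = 396 = 2^2 · 3^2 · 11.
Divisors of 396: 1, 2, 3, 4, 6, 9, 11, 12, 18, 22, 33, 36, 44, 66, 99, 132, 198, 396.
Test each divisor d:
243^1 ≡ 243 (mod 437)
243^2 ≡ 54 (mod 437)
243^3 ≡ 12 (mod 437)
243^4 ≡ 294 (mod 437)
243^6 ≡ 144 (mod 437)
243^9 ≡ 417 (mod 437)
243^11 ≡ 231 (mod 437)
243^12 ≡ 197 (mod 437)
243^18 ≡ 400 (mod 437)
243^22 ≡ 47 (mod 437)
243^33 ≡ 369 (mod 437)
243^36 ≡ 58 (mod 437)
243^44 ≡ 24 (mod 437)
243^66 ≡ 254 (mod 437)
243^99 ≡ 208 (mod 437)
243^132 ≡ 277 (mod 437)
243^198 ≡ 1 (mod 437) ✓
The smallest such exponent is 198, so the order of 243 is 198.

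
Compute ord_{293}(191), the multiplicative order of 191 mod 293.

The order of 191 must divide φ(293) = 293 − 1 = 292 = 2^2 · 73.
Divisors of 292: 1, 2, 4, 73, 146, 292.
Compute 191^d (mod 293) for the divisors d until we hit 1:
191^1 ≡ 191
191^2 ≡ 149
191^4 ≡ 226
191^73 ≡ 1
Hence ord(191) = 73.

73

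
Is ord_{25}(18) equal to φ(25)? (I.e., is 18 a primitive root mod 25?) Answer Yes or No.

No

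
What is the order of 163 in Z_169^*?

ord(163) | φ(169) = φ(13^2) = 13·(13−1) = 156 = 2^2 · 3 · 13.
Divisors of 156: 1, 2, 3, 4, 6, 12, 13, 26, 39, 52, 78, 156.
Check 163^d mod 169 for each divisor in increasing order:
163^1 ≡ 163
163^2 ≡ 36
163^3 ≡ 122
163^4 ≡ 113
163^6 ≡ 12
163^12 ≡ 144
163^13 ≡ 150
163^26 ≡ 23
163^39 ≡ 70
163^52 ≡ 22
163^78 ≡ 168
163^156 ≡ 1
Hence ord(163) = 156.

156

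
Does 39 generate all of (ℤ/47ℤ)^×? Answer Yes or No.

Yes

φ(47) = 47 − 1 = 46 = 2 · 23.
Test 39^(46/q) mod 47 for each prime factor q of 46:
39^23 ≡ 46 (mod 47)  [q = 2: ≢ 1 ✓]
39^2 ≡ 17 (mod 47)  [q = 23: ≢ 1 ✓]
All checks pass, so 39 has order 46 and is a primitive root modulo 47.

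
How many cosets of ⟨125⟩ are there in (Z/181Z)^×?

By Lagrange's theorem, ord_181(125) divides φ(181) = 181 − 1 = 180 = 2^2 · 3^2 · 5.
Divisors of 180: 1, 2, 3, 4, 5, 6, 9, 10, 12, 15, 18, 20, 30, 36, 45, 60, 90, 180.
Check 125^d mod 181 for each divisor in increasing order:
125^1 ≡ 125
125^2 ≡ 59
125^3 ≡ 135
125^4 ≡ 42
125^5 ≡ 1
So ord_181(125) = 5, hence |⟨125⟩| = 5.
Index = |(Z/181Z)^×| / |⟨125⟩| = 180 / 5 = 36.

36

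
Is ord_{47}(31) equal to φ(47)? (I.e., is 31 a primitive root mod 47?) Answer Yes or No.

φ(47) = 47 − 1 = 46 = 2 · 23.
It suffices to check that the order of 31 is not a proper divisor of 46: compute 31^(46/q) for q ∈ {2, 23}.
31^23 ≡ 46 (mod 47)  [q = 2: ≢ 1 ✓]
31^2 ≡ 21 (mod 47)  [q = 23: ≢ 1 ✓]
All checks pass, so 31 has order 46 and is a primitive root modulo 47.

Yes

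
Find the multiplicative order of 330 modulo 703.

The order of 330 must divide φ(703) = φ(19·37) = (19−1)·(37−1) = 18·36 = 648 = 2^3 · 3^4.
Divisors of 648: 1, 2, 3, 4, 6, 8, 9, 12, 18, 24, 27, 36, 54, 72, 81, 108, 162, 216, 324, 648.
Evaluate successive powers at the divisors of 648:
330^1 ≡ 330 (mod 703)
330^2 ≡ 638 (mod 703)
330^3 ≡ 343 (mod 703)
330^4 ≡ 7 (mod 703)
330^6 ≡ 248 (mod 703)
330^8 ≡ 49 (mod 703)
330^9 ≡ 1 (mod 703) ✓
So ord_703(330) = 9.

9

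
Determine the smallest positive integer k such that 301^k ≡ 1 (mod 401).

100

The order of 301 must divide φ(401) = 401 − 1 = 400 = 2^4 · 5^2.
Divisors of 400: 1, 2, 4, 5, 8, 10, 16, 20, 25, 40, 50, 80, 100, 200, 400.
Compute 301^d (mod 401) for the divisors d until we hit 1:
301^1 ≡ 301 (mod 401)
301^2 ≡ 376 (mod 401)
301^4 ≡ 224 (mod 401)
301^5 ≡ 56 (mod 401)
301^8 ≡ 51 (mod 401)
301^10 ≡ 329 (mod 401)
301^16 ≡ 195 (mod 401)
301^20 ≡ 372 (mod 401)
301^25 ≡ 381 (mod 401)
301^40 ≡ 39 (mod 401)
301^50 ≡ 400 (mod 401)
301^80 ≡ 318 (mod 401)
301^100 ≡ 1 (mod 401) ✓
Hence ord(301) = 100.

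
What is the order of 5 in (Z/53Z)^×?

52

The order of 5 must divide φ(53) = 53 − 1 = 52 = 2^2 · 13.
Divisors of 52: 1, 2, 4, 13, 26, 52.
Evaluate successive powers at the divisors of 52:
5^1 ≡ 5
5^2 ≡ 25
5^4 ≡ 42
5^13 ≡ 23
5^26 ≡ 52
5^52 ≡ 1
So ord_53(5) = 52.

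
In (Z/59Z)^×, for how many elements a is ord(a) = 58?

φ(59) = 59 − 1 = 58 = 2 · 29.
(Z/59Z)^× is cyclic (|G| = 58); a cyclic group of order m has exactly φ(d) elements of each order d | m, and none otherwise.
58 = 2 · 29 divides 58, and φ(58) = 28.

28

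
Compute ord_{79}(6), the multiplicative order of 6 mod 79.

78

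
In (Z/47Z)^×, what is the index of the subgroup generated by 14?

2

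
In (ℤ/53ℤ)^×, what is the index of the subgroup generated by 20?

ord(20) | φ(53) = 53 − 1 = 52 = 2^2 · 13.
Divisors of 52: 1, 2, 4, 13, 26, 52.
Check 20^d mod 53 for each divisor in increasing order:
20^1 ≡ 20 (mod 53)
20^2 ≡ 29 (mod 53)
20^4 ≡ 46 (mod 53)
20^13 ≡ 30 (mod 53)
20^26 ≡ 52 (mod 53)
20^52 ≡ 1 (mod 53) ✓
Thus |⟨20⟩| = ord(20) = 52.
The index is φ(53) / ord(20) = 52 / 52 = 1.

1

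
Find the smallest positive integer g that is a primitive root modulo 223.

3

φ(223) = 223 − 1 = 222 = 2 · 3 · 37.
g is a primitive root iff g^(222/q) ≢ 1 (mod 223) for each prime q ∈ {2, 3, 37}.
g = 2: 2^111 ≡ 1 — hits 1, so not a primitive root.
g = 3: 3^111 ≡ 222; 3^74 ≡ 183; 3^6 ≡ 60 — none is 1, so 3 is a primitive root.
Hence the least primitive root of 223 is 3.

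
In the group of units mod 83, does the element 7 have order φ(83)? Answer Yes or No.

No

φ(83) = 83 − 1 = 82 = 2 · 41.
It suffices to check that the order of 7 is not a proper divisor of 82: compute 7^(82/q) for q ∈ {2, 41}.
7^41 ≡ 1 (mod 83)  [q = 2: ≡ 1 ✗]
7^2 ≡ 49 (mod 83)  [q = 41: ≢ 1 ✓]
Since 7^41 ≡ 1, the order of 7 divides 41 < 82, so 7 is not a primitive root.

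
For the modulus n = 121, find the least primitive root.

2

φ(121) = φ(11^2) = 11·(11−1) = 110 = 2 · 5 · 11.
Test candidates g = 2, 3, … against the prime factors q ∈ {2, 5, 11} of φ(121): g is a generator iff g^(110/q) ≢ 1 for every such q.
g = 2: 2^55 ≡ 120; 2^22 ≡ 81; 2^10 ≡ 56 — none is 1, so 2 is a primitive root.
So 2 is the smallest generator of (Z/121Z)^×.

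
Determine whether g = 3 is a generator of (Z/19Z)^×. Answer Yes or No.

φ(19) = 19 − 1 = 18 = 2 · 3^2.
Test 3^(18/q) mod 19 for each prime factor q of 18:
3^9 ≡ 18 (mod 19)  [q = 2: ≢ 1 ✓]
3^6 ≡ 7 (mod 19)  [q = 3: ≢ 1 ✓]
Every test exponent gives a nontrivial residue, hence 3 generates the full group.

Yes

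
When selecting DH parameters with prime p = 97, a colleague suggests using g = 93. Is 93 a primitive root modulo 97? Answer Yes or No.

φ(97) = 97 − 1 = 96 = 2^5 · 3.
It suffices to check that the order of 93 is not a proper divisor of 96: compute 93^(96/q) for q ∈ {2, 3}.
93^48 ≡ 1 (mod 97)  [q = 2: ≡ 1 ✗]
93^32 ≡ 61 (mod 97)  [q = 3: ≢ 1 ✓]
Since 93^48 ≡ 1, the order of 93 divides 48 < 96, so 93 is not a primitive root.

No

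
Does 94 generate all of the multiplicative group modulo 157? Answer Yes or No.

Yes

φ(157) = 157 − 1 = 156 = 2^2 · 3 · 13.
94 is a primitive root mod 157 iff 94^(φ(157)/q) ≢ 1 for every prime q | φ(157), i.e. q ∈ {2, 3, 13}.
94^78 ≡ 156 (mod 157)  [q = 2: ≢ 1 ✓]
94^52 ≡ 144 (mod 157)  [q = 3: ≢ 1 ✓]
94^12 ≡ 93 (mod 157)  [q = 13: ≢ 1 ✓]
All checks pass, so 94 has order 156 and is a primitive root modulo 157.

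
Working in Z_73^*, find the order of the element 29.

By Lagrange's theorem, ord_73(29) divides φ(73) = 73 − 1 = 72 = 2^3 · 3^2.
Divisors of 72: 1, 2, 3, 4, 6, 8, 9, 12, 18, 24, 36, 72.
Test each divisor d:
29^1 ≡ 29 (mod 73)
29^2 ≡ 38 (mod 73)
29^3 ≡ 7 (mod 73)
29^4 ≡ 57 (mod 73)
29^6 ≡ 49 (mod 73)
29^8 ≡ 37 (mod 73)
29^9 ≡ 51 (mod 73)
29^12 ≡ 65 (mod 73)
29^18 ≡ 46 (mod 73)
29^24 ≡ 64 (mod 73)
29^36 ≡ 72 (mod 73)
29^72 ≡ 1 (mod 73) ✓
The smallest such exponent is 72, so the order of 29 is 72.

72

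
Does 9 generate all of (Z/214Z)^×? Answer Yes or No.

φ(214) = φ(2)·φ(107) = 1·106 = 106 = 2 · 53.
9 is a primitive root mod 214 iff 9^(φ(214)/q) ≢ 1 for every prime q | φ(214), i.e. q ∈ {2, 53}.
9^53 ≡ 1 (mod 214)  [q = 2: ≡ 1 ✗]
9^2 ≡ 81 (mod 214)  [q = 53: ≢ 1 ✓]
Since 9^53 ≡ 1, the order of 9 divides 53 < 106, so 9 is not a primitive root.

No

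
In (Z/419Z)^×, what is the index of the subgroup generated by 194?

1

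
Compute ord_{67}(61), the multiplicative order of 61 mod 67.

66

Since 61 ∈ (Z/67Z)^×, its order divides φ(67) = 67 − 1 = 66 = 2 · 3 · 11.
Divisors of 66: 1, 2, 3, 6, 11, 22, 33, 66.
Test each divisor d:
61^1 ≡ 61
61^2 ≡ 36
61^3 ≡ 52
61^6 ≡ 24
61^11 ≡ 38
61^22 ≡ 37
61^33 ≡ 66
61^66 ≡ 1
So ord_67(61) = 66.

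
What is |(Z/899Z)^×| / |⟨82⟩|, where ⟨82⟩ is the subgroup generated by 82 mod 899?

8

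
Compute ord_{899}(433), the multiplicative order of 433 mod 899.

Since 433 ∈ (Z/899Z)^×, its order divides φ(899) = φ(29·31) = (29−1)·(31−1) = 28·30 = 840 = 2^3 · 3 · 5 · 7.
Divisors of 840: 1, 2, 3, 4, 5, 6, 7, 8, 10, 12, 14, 15, 20, 21, 24, 28, 30, 35, 40, 42, 56, 60, 70, 84, 105, 120, 140, 168, 210, 280, 420, 840.
Check 433^d mod 899 for each divisor in increasing order:
433^1 ≡ 433
433^2 ≡ 497
433^3 ≡ 340
433^4 ≡ 683
433^5 ≡ 867
433^6 ≡ 528
433^7 ≡ 278
433^8 ≡ 807
433^10 ≡ 125
433^12 ≡ 94
433^14 ≡ 869
433^15 ≡ 495
433^20 ≡ 342
433^21 ≡ 650
433^24 ≡ 745
433^28 ≡ 1
Therefore the multiplicative order of 433 modulo 899 is 28.

28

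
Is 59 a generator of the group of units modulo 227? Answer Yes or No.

φ(227) = 227 − 1 = 226 = 2 · 113.
59 is a primitive root mod 227 iff 59^(φ(227)/q) ≢ 1 for every prime q | φ(227), i.e. q ∈ {2, 113}.
59^113 ≡ 1 (mod 227)  [q = 2: ≡ 1 ✗]
59^2 ≡ 76 (mod 227)  [q = 113: ≢ 1 ✓]
Since 59^113 ≡ 1, the order of 59 divides 113 < 226, so 59 is not a primitive root.

No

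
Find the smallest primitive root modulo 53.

2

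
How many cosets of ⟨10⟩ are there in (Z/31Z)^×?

2

The order of 10 must divide φ(31) = 31 − 1 = 30 = 2 · 3 · 5.
Divisors of 30: 1, 2, 3, 5, 6, 10, 15, 30.
Evaluate successive powers at the divisors of 30:
10^1 ≡ 10 (mod 31)
10^2 ≡ 7 (mod 31)
10^3 ≡ 8 (mod 31)
10^5 ≡ 25 (mod 31)
10^6 ≡ 2 (mod 31)
10^10 ≡ 5 (mod 31)
10^15 ≡ 1 (mod 31) ✓
Thus |⟨10⟩| = ord(10) = 15.
[(Z/31Z)^× : ⟨10⟩] = 30/15 = 2.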